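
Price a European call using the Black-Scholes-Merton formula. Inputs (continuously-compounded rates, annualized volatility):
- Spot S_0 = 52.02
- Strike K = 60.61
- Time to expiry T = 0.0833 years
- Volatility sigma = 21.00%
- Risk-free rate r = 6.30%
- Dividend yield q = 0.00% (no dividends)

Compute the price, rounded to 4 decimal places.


d1 = (ln(S/K) + (r - q + 0.5*sigma^2) * T) / (sigma * sqrt(T)) = -2.40468250
d2 = d1 - sigma * sqrt(T) = -2.46529215
exp(-rT) = 0.99476585; exp(-qT) = 1.00000000
C = S_0 * exp(-qT) * N(d1) - K * exp(-rT) * N(d2)
N(d1) = 0.00809326; N(d2) = 0.00684508
C = 52.0200 * 1.00000000 * 0.00809326 - 60.6100 * 0.99476585 * 0.00684508 = 0.0083

Answer: Price = 0.0083


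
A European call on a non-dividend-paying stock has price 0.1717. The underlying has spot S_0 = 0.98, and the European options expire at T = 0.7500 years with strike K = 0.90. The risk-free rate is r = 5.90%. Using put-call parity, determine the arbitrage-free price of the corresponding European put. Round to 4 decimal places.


Put-call parity: C - P = S_0 * exp(-qT) - K * exp(-rT).
S_0 * exp(-qT) = 0.9800 * 1.00000000 = 0.98000000
K * exp(-rT) = 0.9000 * 0.95671475 = 0.86104327
P = C - S*exp(-qT) + K*exp(-rT)
P = 0.1717 - 0.98000000 + 0.86104327 = 0.0527

Answer: Put price = 0.0527


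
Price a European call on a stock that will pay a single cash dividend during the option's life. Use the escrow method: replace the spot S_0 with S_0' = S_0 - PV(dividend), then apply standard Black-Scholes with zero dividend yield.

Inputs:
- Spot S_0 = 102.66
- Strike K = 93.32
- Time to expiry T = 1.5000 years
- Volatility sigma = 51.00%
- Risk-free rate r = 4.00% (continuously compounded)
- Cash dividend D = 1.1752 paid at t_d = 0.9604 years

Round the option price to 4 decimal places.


PV(D) = D * exp(-r * t_d) = 1.1752 * 0.96231254 = 1.13090969
S_0' = S_0 - PV(D) = 102.6600 - 1.13090969 = 101.52909031
d1 = (ln(S_0'/K) + (r + sigma^2/2)*T) / (sigma*sqrt(T)) = 0.54334792
d2 = d1 - sigma*sqrt(T) = -0.08127197
exp(-rT) = 0.94176453
N(d1) = 0.70655486; N(d2) = 0.46761283
C = S_0' * N(d1) - K * exp(-rT) * N(d2) = 101.52909031 * 0.70655486 - 93.3200 * 0.94176453 * 0.46761283 = 30.6395

Answer: Price = 30.6395


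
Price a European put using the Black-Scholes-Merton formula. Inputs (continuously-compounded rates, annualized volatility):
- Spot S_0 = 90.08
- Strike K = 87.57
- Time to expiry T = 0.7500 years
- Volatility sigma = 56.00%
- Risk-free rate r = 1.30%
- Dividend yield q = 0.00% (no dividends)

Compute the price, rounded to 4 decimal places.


d1 = (ln(S/K) + (r - q + 0.5*sigma^2) * T) / (sigma * sqrt(T)) = 0.32086177
d2 = d1 - sigma * sqrt(T) = -0.16411245
exp(-rT) = 0.99029738; exp(-qT) = 1.00000000
P = K * exp(-rT) * N(-d2) - S_0 * exp(-qT) * N(-d1)
N(-d1) = 0.37415757; N(-d2) = 0.56517869
P = 87.5700 * 0.99029738 * 0.56517869 - 90.0800 * 1.00000000 * 0.37415757 = 15.3084

Answer: Price = 15.3084


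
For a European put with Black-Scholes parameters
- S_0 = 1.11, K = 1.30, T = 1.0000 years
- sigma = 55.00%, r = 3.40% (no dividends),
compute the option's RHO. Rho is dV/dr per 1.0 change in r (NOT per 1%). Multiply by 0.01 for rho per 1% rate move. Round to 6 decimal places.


Answer: Rho = -0.869057

Derivation:
d1 = 0.0495377288; d2 = -0.5004622712
phi(d1) = 0.3984530811; exp(-qT) = 1.0000000000; exp(-rT) = 0.9665715046
N(-d2) = 0.6916251921
Rho = -K*T*exp(-rT)*N(-d2) = -1.3000 * 1.0000 * 0.9665715046 * 0.6916251921 = -0.869057


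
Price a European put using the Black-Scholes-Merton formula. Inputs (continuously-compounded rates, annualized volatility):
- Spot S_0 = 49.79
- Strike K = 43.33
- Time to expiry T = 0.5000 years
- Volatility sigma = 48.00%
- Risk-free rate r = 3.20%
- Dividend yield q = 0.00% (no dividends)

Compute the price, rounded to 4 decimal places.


Answer: Price = 3.2846

Derivation:
d1 = (ln(S/K) + (r - q + 0.5*sigma^2) * T) / (sigma * sqrt(T)) = 0.62628720
d2 = d1 - sigma * sqrt(T) = 0.28687595
exp(-rT) = 0.98412732; exp(-qT) = 1.00000000
P = K * exp(-rT) * N(-d2) - S_0 * exp(-qT) * N(-d1)
N(-d1) = 0.26556329; N(-d2) = 0.38710365
P = 43.3300 * 0.98412732 * 0.38710365 - 49.7900 * 1.00000000 * 0.26556329 = 3.2846


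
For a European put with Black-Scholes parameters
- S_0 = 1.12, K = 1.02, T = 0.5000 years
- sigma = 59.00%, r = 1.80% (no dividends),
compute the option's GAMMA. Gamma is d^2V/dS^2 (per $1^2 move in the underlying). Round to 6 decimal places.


d1 = 0.4543486051; d2 = 0.0371556042
phi(d1) = 0.3598187449; exp(-qT) = 1.0000000000; exp(-rT) = 0.9910403788
Gamma = exp(-qT) * phi(d1) / (S * sigma * sqrt(T)) = 1.0000000000 * 0.3598187449 / (1.1200 * 0.5900 * 0.7071067812) = 0.770067

Answer: Gamma = 0.770067


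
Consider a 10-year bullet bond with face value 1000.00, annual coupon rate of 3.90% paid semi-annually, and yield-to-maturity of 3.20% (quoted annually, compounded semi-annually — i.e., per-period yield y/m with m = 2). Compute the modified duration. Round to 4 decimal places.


Coupon per period c = face * coupon_rate / m = 19.500000
Periods per year m = 2; per-period yield y/m = 0.016000
Number of cashflows N = 20
Cashflows (t years, CF_t, discount factor 1/(1+y/m)^(m*t), PV):
  t = 0.5000: CF_t = 19.500000, DF = 0.984252, PV = 19.192913
  t = 1.0000: CF_t = 19.500000, DF = 0.968752, PV = 18.890663
  t = 1.5000: CF_t = 19.500000, DF = 0.953496, PV = 18.593172
  t = 2.0000: CF_t = 19.500000, DF = 0.938480, PV = 18.300366
  t = 2.5000: CF_t = 19.500000, DF = 0.923701, PV = 18.012171
  t = 3.0000: CF_t = 19.500000, DF = 0.909155, PV = 17.728515
  t = 3.5000: CF_t = 19.500000, DF = 0.894837, PV = 17.449326
  t = 4.0000: CF_t = 19.500000, DF = 0.880745, PV = 17.174533
  t = 4.5000: CF_t = 19.500000, DF = 0.866875, PV = 16.904068
  t = 5.0000: CF_t = 19.500000, DF = 0.853224, PV = 16.637863
  t = 5.5000: CF_t = 19.500000, DF = 0.839787, PV = 16.375849
  t = 6.0000: CF_t = 19.500000, DF = 0.826562, PV = 16.117962
  t = 6.5000: CF_t = 19.500000, DF = 0.813545, PV = 15.864135
  t = 7.0000: CF_t = 19.500000, DF = 0.800734, PV = 15.614307
  t = 7.5000: CF_t = 19.500000, DF = 0.788124, PV = 15.368412
  t = 8.0000: CF_t = 19.500000, DF = 0.775712, PV = 15.126390
  t = 8.5000: CF_t = 19.500000, DF = 0.763496, PV = 14.888179
  t = 9.0000: CF_t = 19.500000, DF = 0.751473, PV = 14.653719
  t = 9.5000: CF_t = 19.500000, DF = 0.739639, PV = 14.422952
  t = 10.0000: CF_t = 1019.500000, DF = 0.727991, PV = 742.186535
Price P = sum_t PV_t = 1059.502031
First compute Macaulay numerator sum_t t * PV_t:
  t * PV_t at t = 0.5000: 9.596457
  t * PV_t at t = 1.0000: 18.890663
  t * PV_t at t = 1.5000: 27.889758
  t * PV_t at t = 2.0000: 36.600732
  t * PV_t at t = 2.5000: 45.030429
  t * PV_t at t = 3.0000: 53.185546
  t * PV_t at t = 3.5000: 61.072641
  t * PV_t at t = 4.0000: 68.698134
  t * PV_t at t = 4.5000: 76.068308
  t * PV_t at t = 5.0000: 83.189313
  t * PV_t at t = 5.5000: 90.067169
  t * PV_t at t = 6.0000: 96.707769
  t * PV_t at t = 6.5000: 103.116880
  t * PV_t at t = 7.0000: 109.300146
  t * PV_t at t = 7.5000: 115.263089
  t * PV_t at t = 8.0000: 121.011117
  t * PV_t at t = 8.5000: 126.549520
  t * PV_t at t = 9.0000: 131.883474
  t * PV_t at t = 9.5000: 137.018045
  t * PV_t at t = 10.0000: 7421.865353
Macaulay duration D = 8933.004542 / 1059.502031 = 8.431324
Modified duration = D / (1 + y/m) = 8.431324 / (1 + 0.016000) = 8.298547

Answer: Modified duration = 8.2985


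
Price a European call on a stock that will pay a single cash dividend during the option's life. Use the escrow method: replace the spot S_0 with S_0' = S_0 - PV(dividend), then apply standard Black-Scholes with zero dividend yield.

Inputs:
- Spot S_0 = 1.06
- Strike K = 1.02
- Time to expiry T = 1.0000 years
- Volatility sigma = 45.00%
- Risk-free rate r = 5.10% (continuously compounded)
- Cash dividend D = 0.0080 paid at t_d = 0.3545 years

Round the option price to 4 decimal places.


Answer: Price = 0.2243

Derivation:
PV(D) = D * exp(-r * t_d) = 0.0080 * 0.98208295 = 0.00785666
S_0' = S_0 - PV(D) = 1.0600 - 0.00785666 = 1.05214334
d1 = (ln(S_0'/K) + (r + sigma^2/2)*T) / (sigma*sqrt(T)) = 0.40728162
d2 = d1 - sigma*sqrt(T) = -0.04271838
exp(-rT) = 0.95027867
N(d1) = 0.65809942; N(d2) = 0.48296301
C = S_0' * N(d1) - K * exp(-rT) * N(d2) = 1.05214334 * 0.65809942 - 1.0200 * 0.95027867 * 0.48296301 = 0.2243


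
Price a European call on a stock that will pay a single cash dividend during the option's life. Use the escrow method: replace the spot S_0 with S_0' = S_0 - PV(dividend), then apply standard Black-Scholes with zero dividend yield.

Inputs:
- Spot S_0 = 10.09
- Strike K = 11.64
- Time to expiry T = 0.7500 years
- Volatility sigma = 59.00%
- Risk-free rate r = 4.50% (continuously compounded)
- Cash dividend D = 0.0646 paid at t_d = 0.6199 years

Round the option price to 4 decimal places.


PV(D) = D * exp(-r * t_d) = 0.0646 * 0.97248999 = 0.06282285
S_0' = S_0 - PV(D) = 10.0900 - 0.06282285 = 10.02717715
d1 = (ln(S_0'/K) + (r + sigma^2/2)*T) / (sigma*sqrt(T)) = 0.02962918
d2 = d1 - sigma*sqrt(T) = -0.48132580
exp(-rT) = 0.96681318
N(d1) = 0.51181860; N(d2) = 0.31514248
C = S_0' * N(d1) - K * exp(-rT) * N(d2) = 10.02717715 * 0.51181860 - 11.6400 * 0.96681318 * 0.31514248 = 1.5856

Answer: Price = 1.5856


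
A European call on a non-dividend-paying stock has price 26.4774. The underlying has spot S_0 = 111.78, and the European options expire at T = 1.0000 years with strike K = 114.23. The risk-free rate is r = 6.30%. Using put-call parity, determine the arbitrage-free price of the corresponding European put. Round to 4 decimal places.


Put-call parity: C - P = S_0 * exp(-qT) - K * exp(-rT).
S_0 * exp(-qT) = 111.7800 * 1.00000000 = 111.78000000
K * exp(-rT) = 114.2300 * 0.93894347 = 107.25551300
P = C - S*exp(-qT) + K*exp(-rT)
P = 26.4774 - 111.78000000 + 107.25551300 = 21.9529

Answer: Put price = 21.9529


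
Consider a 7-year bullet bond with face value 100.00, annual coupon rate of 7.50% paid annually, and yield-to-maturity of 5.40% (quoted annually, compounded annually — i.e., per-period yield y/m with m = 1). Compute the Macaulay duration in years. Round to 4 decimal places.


Answer: Macaulay duration = 5.7738 years

Derivation:
Coupon per period c = face * coupon_rate / m = 7.500000
Periods per year m = 1; per-period yield y/m = 0.054000
Number of cashflows N = 7
Cashflows (t years, CF_t, discount factor 1/(1+y/m)^(m*t), PV):
  t = 1.0000: CF_t = 7.500000, DF = 0.948767, PV = 7.115750
  t = 2.0000: CF_t = 7.500000, DF = 0.900158, PV = 6.751186
  t = 3.0000: CF_t = 7.500000, DF = 0.854040, PV = 6.405299
  t = 4.0000: CF_t = 7.500000, DF = 0.810285, PV = 6.077134
  t = 5.0000: CF_t = 7.500000, DF = 0.768771, PV = 5.765782
  t = 6.0000: CF_t = 7.500000, DF = 0.729384, PV = 5.470381
  t = 7.0000: CF_t = 107.500000, DF = 0.692015, PV = 74.391649
Price P = sum_t PV_t = 111.977181
Macaulay numerator sum_t t * PV_t:
  t * PV_t at t = 1.0000: 7.115750
  t * PV_t at t = 2.0000: 13.502371
  t * PV_t at t = 3.0000: 19.215898
  t * PV_t at t = 4.0000: 24.308536
  t * PV_t at t = 5.0000: 28.828909
  t * PV_t at t = 6.0000: 32.822288
  t * PV_t at t = 7.0000: 520.741546
Macaulay duration D = (sum_t t * PV_t) / P = 646.535298 / 111.977181 = 5.773813


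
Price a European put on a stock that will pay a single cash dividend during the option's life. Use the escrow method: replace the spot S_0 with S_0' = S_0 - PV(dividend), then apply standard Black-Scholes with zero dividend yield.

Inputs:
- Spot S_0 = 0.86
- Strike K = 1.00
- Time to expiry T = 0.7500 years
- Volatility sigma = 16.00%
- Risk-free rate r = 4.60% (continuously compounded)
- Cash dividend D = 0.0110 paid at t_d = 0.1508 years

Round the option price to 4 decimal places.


PV(D) = D * exp(-r * t_d) = 0.0110 * 0.99308720 = 0.01092396
S_0' = S_0 - PV(D) = 0.8600 - 0.01092396 = 0.84907604
d1 = (ln(S_0'/K) + (r + sigma^2/2)*T) / (sigma*sqrt(T)) = -0.86246410
d2 = d1 - sigma*sqrt(T) = -1.00102817
exp(-rT) = 0.96608834
N(-d1) = 0.80578391; N(-d2) = 0.84159340
P = K * exp(-rT) * N(-d2) - S_0' * N(-d1) = 1.0000 * 0.96608834 * 0.84159340 - 0.84907604 * 0.80578391 = 0.1289

Answer: Price = 0.1289


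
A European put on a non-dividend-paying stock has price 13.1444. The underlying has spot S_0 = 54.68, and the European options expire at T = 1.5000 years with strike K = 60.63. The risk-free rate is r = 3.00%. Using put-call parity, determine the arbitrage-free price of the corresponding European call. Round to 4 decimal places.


Put-call parity: C - P = S_0 * exp(-qT) - K * exp(-rT).
S_0 * exp(-qT) = 54.6800 * 1.00000000 = 54.68000000
K * exp(-rT) = 60.6300 * 0.95599748 = 57.96212732
C = P + S*exp(-qT) - K*exp(-rT)
C = 13.1444 + 54.68000000 - 57.96212732 = 9.8623

Answer: Call price = 9.8623


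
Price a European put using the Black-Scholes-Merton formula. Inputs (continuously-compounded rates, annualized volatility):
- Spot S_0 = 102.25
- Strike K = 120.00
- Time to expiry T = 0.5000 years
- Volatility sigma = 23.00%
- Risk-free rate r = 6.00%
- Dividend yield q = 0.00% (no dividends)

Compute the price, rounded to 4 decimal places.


d1 = (ln(S/K) + (r - q + 0.5*sigma^2) * T) / (sigma * sqrt(T)) = -0.71845706
d2 = d1 - sigma * sqrt(T) = -0.88109162
exp(-rT) = 0.97044553; exp(-qT) = 1.00000000
P = K * exp(-rT) * N(-d2) - S_0 * exp(-qT) * N(-d1)
N(-d1) = 0.76376224; N(-d2) = 0.81086588
P = 120.0000 * 0.97044553 * 0.81086588 - 102.2500 * 1.00000000 * 0.76376224 = 16.3335

Answer: Price = 16.3335


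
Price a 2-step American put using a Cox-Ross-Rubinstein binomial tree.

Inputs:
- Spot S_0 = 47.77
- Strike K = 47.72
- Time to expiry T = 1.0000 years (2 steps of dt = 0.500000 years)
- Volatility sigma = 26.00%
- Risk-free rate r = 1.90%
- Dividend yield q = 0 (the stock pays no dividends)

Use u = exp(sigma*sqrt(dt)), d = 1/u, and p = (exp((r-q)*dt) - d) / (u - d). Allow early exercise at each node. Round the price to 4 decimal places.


Answer: Price = V(0,0) = 4.1066

Derivation:
dt = T/N = 0.500000
u = exp(sigma*sqrt(dt)) = 1.201833; d = 1/u = 0.832062
p = (exp((r-q)*dt) - d) / (u - d) = 0.479981
Discount per step: exp(-r*dt) = 0.990545
Stock lattice S(k, i) with i counting down-moves:
  k=0: S(0,0) = 47.7700
  k=1: S(1,0) = 57.4116; S(1,1) = 39.7476
  k=2: S(2,0) = 68.9991; S(2,1) = 47.7700; S(2,2) = 33.0725
Terminal payoffs V(N, i) = max(K - S_T, 0):
  V(2,0) = 0.000000; V(2,1) = 0.000000; V(2,2) = 14.647494
Backward induction: V(k, i) = exp(-r*dt) * [p * V(k+1, i) + (1-p) * V(k+1, i+1)]; then take max(V_cont, immediate exercise) for American.
  V(1,0) = exp(-r*dt) * [p*0.000000 + (1-p)*0.000000] = 0.000000; exercise = 0.000000; V(1,0) = max -> 0.000000
  V(1,1) = exp(-r*dt) * [p*0.000000 + (1-p)*14.647494] = 7.544955; exercise = 7.972376; V(1,1) = max -> 7.972376
  V(0,0) = exp(-r*dt) * [p*0.000000 + (1-p)*7.972376] = 4.106588; exercise = 0.000000; V(0,0) = max -> 4.106588


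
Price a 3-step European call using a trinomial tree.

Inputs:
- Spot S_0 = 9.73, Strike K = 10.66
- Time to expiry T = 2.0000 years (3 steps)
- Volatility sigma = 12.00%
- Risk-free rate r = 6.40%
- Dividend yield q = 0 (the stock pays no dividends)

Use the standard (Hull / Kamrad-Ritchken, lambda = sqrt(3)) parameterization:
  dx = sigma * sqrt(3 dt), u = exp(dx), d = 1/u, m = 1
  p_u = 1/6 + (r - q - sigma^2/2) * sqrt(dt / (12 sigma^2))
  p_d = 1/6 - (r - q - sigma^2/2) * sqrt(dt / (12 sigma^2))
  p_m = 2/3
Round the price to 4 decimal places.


dt = T/N = 0.666667; dx = sigma*sqrt(3*dt) = 0.169706
u = exp(dx) = 1.184956; d = 1/u = 0.843913
p_u = 0.278232, p_m = 0.666667, p_d = 0.055101
Discount per step: exp(-r*dt) = 0.958231
Stock lattice S(k, j) with j the centered position index:
  k=0: S(0,+0) = 9.7300
  k=1: S(1,-1) = 8.2113; S(1,+0) = 9.7300; S(1,+1) = 11.5296
  k=2: S(2,-2) = 6.9296; S(2,-1) = 8.2113; S(2,+0) = 9.7300; S(2,+1) = 11.5296; S(2,+2) = 13.6621
  k=3: S(3,-3) = 5.8480; S(3,-2) = 6.9296; S(3,-1) = 8.2113; S(3,+0) = 9.7300; S(3,+1) = 11.5296; S(3,+2) = 13.6621; S(3,+3) = 16.1890
Terminal payoffs V(N, j) = max(S_T - K, 0):
  V(3,-3) = 0.000000; V(3,-2) = 0.000000; V(3,-1) = 0.000000; V(3,+0) = 0.000000; V(3,+1) = 0.869622; V(3,+2) = 3.002094; V(3,+3) = 5.528980
Backward induction: V(k, j) = exp(-r*dt) * [p_u * V(k+1, j+1) + p_m * V(k+1, j) + p_d * V(k+1, j-1)]
  V(2,-2) = exp(-r*dt) * [p_u*0.000000 + p_m*0.000000 + p_d*0.000000] = 0.000000
  V(2,-1) = exp(-r*dt) * [p_u*0.000000 + p_m*0.000000 + p_d*0.000000] = 0.000000
  V(2,+0) = exp(-r*dt) * [p_u*0.869622 + p_m*0.000000 + p_d*0.000000] = 0.231851
  V(2,+1) = exp(-r*dt) * [p_u*3.002094 + p_m*0.869622 + p_d*0.000000] = 1.355923
  V(2,+2) = exp(-r*dt) * [p_u*5.528980 + p_m*3.002094 + p_d*0.869622] = 3.437801
  V(1,-1) = exp(-r*dt) * [p_u*0.231851 + p_m*0.000000 + p_d*0.000000] = 0.061814
  V(1,+0) = exp(-r*dt) * [p_u*1.355923 + p_m*0.231851 + p_d*0.000000] = 0.509615
  V(1,+1) = exp(-r*dt) * [p_u*3.437801 + p_m*1.355923 + p_d*0.231851] = 1.794988
  V(0,+0) = exp(-r*dt) * [p_u*1.794988 + p_m*0.509615 + p_d*0.061814] = 0.807379

Answer: Price = V(0,0) = 0.8074


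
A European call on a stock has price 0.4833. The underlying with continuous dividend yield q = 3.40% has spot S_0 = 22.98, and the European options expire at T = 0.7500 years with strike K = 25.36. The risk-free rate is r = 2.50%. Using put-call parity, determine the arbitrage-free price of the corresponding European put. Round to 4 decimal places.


Put-call parity: C - P = S_0 * exp(-qT) - K * exp(-rT).
S_0 * exp(-qT) = 22.9800 * 0.97482238 = 22.40141827
K * exp(-rT) = 25.3600 * 0.98142469 = 24.88893008
P = C - S*exp(-qT) + K*exp(-rT)
P = 0.4833 - 22.40141827 + 24.88893008 = 2.9708

Answer: Put price = 2.9708


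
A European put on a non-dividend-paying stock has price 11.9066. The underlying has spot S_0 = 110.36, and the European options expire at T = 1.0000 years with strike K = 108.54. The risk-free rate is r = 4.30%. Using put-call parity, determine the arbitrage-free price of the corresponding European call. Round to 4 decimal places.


Put-call parity: C - P = S_0 * exp(-qT) - K * exp(-rT).
S_0 * exp(-qT) = 110.3600 * 1.00000000 = 110.36000000
K * exp(-rT) = 108.5400 * 0.95791139 = 103.97170228
C = P + S*exp(-qT) - K*exp(-rT)
C = 11.9066 + 110.36000000 - 103.97170228 = 18.2949

Answer: Call price = 18.2949


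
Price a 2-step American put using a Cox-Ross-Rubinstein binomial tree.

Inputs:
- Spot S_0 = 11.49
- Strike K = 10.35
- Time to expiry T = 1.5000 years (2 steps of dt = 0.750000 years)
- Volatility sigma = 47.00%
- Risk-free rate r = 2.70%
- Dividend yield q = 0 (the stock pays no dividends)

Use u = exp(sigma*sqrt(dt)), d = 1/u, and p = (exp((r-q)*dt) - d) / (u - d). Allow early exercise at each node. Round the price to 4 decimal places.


Answer: Price = V(0,0) = 1.6752

Derivation:
dt = T/N = 0.750000
u = exp(sigma*sqrt(dt)) = 1.502352; d = 1/u = 0.665623
p = (exp((r-q)*dt) - d) / (u - d) = 0.424072
Discount per step: exp(-r*dt) = 0.979954
Stock lattice S(k, i) with i counting down-moves:
  k=0: S(0,0) = 11.4900
  k=1: S(1,0) = 17.2620; S(1,1) = 7.6480
  k=2: S(2,0) = 25.9336; S(2,1) = 11.4900; S(2,2) = 5.0907
Terminal payoffs V(N, i) = max(K - S_T, 0):
  V(2,0) = 0.000000; V(2,1) = 0.000000; V(2,2) = 5.259311
Backward induction: V(k, i) = exp(-r*dt) * [p * V(k+1, i) + (1-p) * V(k+1, i+1)]; then take max(V_cont, immediate exercise) for American.
  V(1,0) = exp(-r*dt) * [p*0.000000 + (1-p)*0.000000] = 0.000000; exercise = 0.000000; V(1,0) = max -> 0.000000
  V(1,1) = exp(-r*dt) * [p*0.000000 + (1-p)*5.259311] = 2.968264; exercise = 2.701993; V(1,1) = max -> 2.968264
  V(0,0) = exp(-r*dt) * [p*0.000000 + (1-p)*2.968264] = 1.675237; exercise = 0.000000; V(0,0) = max -> 1.675237


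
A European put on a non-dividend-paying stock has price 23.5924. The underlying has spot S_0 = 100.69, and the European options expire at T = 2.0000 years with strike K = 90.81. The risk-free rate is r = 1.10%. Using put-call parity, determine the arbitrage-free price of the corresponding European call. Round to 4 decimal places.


Put-call parity: C - P = S_0 * exp(-qT) - K * exp(-rT).
S_0 * exp(-qT) = 100.6900 * 1.00000000 = 100.69000000
K * exp(-rT) = 90.8100 * 0.97824024 = 88.83399575
C = P + S*exp(-qT) - K*exp(-rT)
C = 23.5924 + 100.69000000 - 88.83399575 = 35.4484

Answer: Call price = 35.4484


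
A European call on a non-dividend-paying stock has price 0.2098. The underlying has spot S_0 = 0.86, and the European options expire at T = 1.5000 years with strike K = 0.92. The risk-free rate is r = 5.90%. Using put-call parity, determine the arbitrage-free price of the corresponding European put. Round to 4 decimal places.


Put-call parity: C - P = S_0 * exp(-qT) - K * exp(-rT).
S_0 * exp(-qT) = 0.8600 * 1.00000000 = 0.86000000
K * exp(-rT) = 0.9200 * 0.91530311 = 0.84207886
P = C - S*exp(-qT) + K*exp(-rT)
P = 0.2098 - 0.86000000 + 0.84207886 = 0.1919

Answer: Put price = 0.1919


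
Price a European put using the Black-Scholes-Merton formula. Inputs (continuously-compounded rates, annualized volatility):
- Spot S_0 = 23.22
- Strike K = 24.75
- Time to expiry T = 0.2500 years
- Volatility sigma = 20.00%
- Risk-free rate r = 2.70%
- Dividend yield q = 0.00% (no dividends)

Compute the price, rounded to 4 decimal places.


d1 = (ln(S/K) + (r - q + 0.5*sigma^2) * T) / (sigma * sqrt(T)) = -0.52061513
d2 = d1 - sigma * sqrt(T) = -0.62061513
exp(-rT) = 0.99327273; exp(-qT) = 1.00000000
P = K * exp(-rT) * N(-d2) - S_0 * exp(-qT) * N(-d1)
N(-d1) = 0.69868255; N(-d2) = 0.73257356
P = 24.7500 * 0.99327273 * 0.73257356 - 23.2200 * 1.00000000 * 0.69868255 = 1.7858

Answer: Price = 1.7858


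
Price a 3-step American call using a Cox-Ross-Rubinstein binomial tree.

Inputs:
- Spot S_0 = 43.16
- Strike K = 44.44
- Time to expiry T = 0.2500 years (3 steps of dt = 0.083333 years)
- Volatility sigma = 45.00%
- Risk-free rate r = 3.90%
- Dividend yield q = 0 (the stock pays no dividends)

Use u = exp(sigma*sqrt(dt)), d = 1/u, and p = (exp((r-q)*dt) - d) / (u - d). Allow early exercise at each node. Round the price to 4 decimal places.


Answer: Price = V(0,0) = 3.7889

Derivation:
dt = T/N = 0.083333
u = exp(sigma*sqrt(dt)) = 1.138719; d = 1/u = 0.878180
p = (exp((r-q)*dt) - d) / (u - d) = 0.480064
Discount per step: exp(-r*dt) = 0.996755
Stock lattice S(k, i) with i counting down-moves:
  k=0: S(0,0) = 43.1600
  k=1: S(1,0) = 49.1471; S(1,1) = 37.9022
  k=2: S(2,0) = 55.9647; S(2,1) = 43.1600; S(2,2) = 33.2850
  k=3: S(3,0) = 63.7281; S(3,1) = 49.1471; S(3,2) = 37.9022; S(3,3) = 29.2302
Terminal payoffs V(N, i) = max(S_T - K, 0):
  V(3,0) = 19.288099; V(3,1) = 4.707105; V(3,2) = 0.000000; V(3,3) = 0.000000
Backward induction: V(k, i) = exp(-r*dt) * [p * V(k+1, i) + (1-p) * V(k+1, i+1)]; then take max(V_cont, immediate exercise) for American.
  V(2,0) = exp(-r*dt) * [p*19.288099 + (1-p)*4.707105] = 11.668931; exercise = 11.524735; V(2,0) = max -> 11.668931
  V(2,1) = exp(-r*dt) * [p*4.707105 + (1-p)*0.000000] = 2.252380; exercise = 0.000000; V(2,1) = max -> 2.252380
  V(2,2) = exp(-r*dt) * [p*0.000000 + (1-p)*0.000000] = 0.000000; exercise = 0.000000; V(2,2) = max -> 0.000000
  V(1,0) = exp(-r*dt) * [p*11.668931 + (1-p)*2.252380] = 6.750951; exercise = 4.707105; V(1,0) = max -> 6.750951
  V(1,1) = exp(-r*dt) * [p*2.252380 + (1-p)*0.000000] = 1.077778; exercise = 0.000000; V(1,1) = max -> 1.077778
  V(0,0) = exp(-r*dt) * [p*6.750951 + (1-p)*1.077778] = 3.788931; exercise = 0.000000; V(0,0) = max -> 3.788931


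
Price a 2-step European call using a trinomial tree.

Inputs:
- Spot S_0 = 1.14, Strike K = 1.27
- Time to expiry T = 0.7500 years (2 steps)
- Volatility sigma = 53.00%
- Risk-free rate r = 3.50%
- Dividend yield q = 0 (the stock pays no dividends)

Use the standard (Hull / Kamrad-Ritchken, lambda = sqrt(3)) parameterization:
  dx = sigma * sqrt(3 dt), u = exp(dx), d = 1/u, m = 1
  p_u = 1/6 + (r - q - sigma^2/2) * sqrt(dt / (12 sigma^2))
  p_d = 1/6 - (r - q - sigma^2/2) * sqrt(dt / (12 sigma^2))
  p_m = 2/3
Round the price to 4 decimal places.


dt = T/N = 0.375000; dx = sigma*sqrt(3*dt) = 0.562150
u = exp(dx) = 1.754440; d = 1/u = 0.569982
p_u = 0.131495, p_m = 0.666667, p_d = 0.201839
Discount per step: exp(-r*dt) = 0.986961
Stock lattice S(k, j) with j the centered position index:
  k=0: S(0,+0) = 1.1400
  k=1: S(1,-1) = 0.6498; S(1,+0) = 1.1400; S(1,+1) = 2.0001
  k=2: S(2,-2) = 0.3704; S(2,-1) = 0.6498; S(2,+0) = 1.1400; S(2,+1) = 2.0001; S(2,+2) = 3.5090
Terminal payoffs V(N, j) = max(S_T - K, 0):
  V(2,-2) = 0.000000; V(2,-1) = 0.000000; V(2,+0) = 0.000000; V(2,+1) = 0.730062; V(2,+2) = 2.238989
Backward induction: V(k, j) = exp(-r*dt) * [p_u * V(k+1, j+1) + p_m * V(k+1, j) + p_d * V(k+1, j-1)]
  V(1,-1) = exp(-r*dt) * [p_u*0.000000 + p_m*0.000000 + p_d*0.000000] = 0.000000
  V(1,+0) = exp(-r*dt) * [p_u*0.730062 + p_m*0.000000 + p_d*0.000000] = 0.094748
  V(1,+1) = exp(-r*dt) * [p_u*2.238989 + p_m*0.730062 + p_d*0.000000] = 0.770938
  V(0,+0) = exp(-r*dt) * [p_u*0.770938 + p_m*0.094748 + p_d*0.000000] = 0.162394

Answer: Price = V(0,0) = 0.1624


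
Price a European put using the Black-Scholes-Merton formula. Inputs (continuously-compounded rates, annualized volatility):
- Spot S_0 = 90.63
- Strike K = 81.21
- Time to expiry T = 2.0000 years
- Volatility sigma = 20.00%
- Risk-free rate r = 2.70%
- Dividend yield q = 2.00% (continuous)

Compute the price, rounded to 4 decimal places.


Answer: Price = 5.0170

Derivation:
d1 = (ln(S/K) + (r - q + 0.5*sigma^2) * T) / (sigma * sqrt(T)) = 0.57893269
d2 = d1 - sigma * sqrt(T) = 0.29608998
exp(-rT) = 0.94743211; exp(-qT) = 0.96078944
P = K * exp(-rT) * N(-d2) - S_0 * exp(-qT) * N(-d1)
N(-d1) = 0.28131730; N(-d2) = 0.38358068
P = 81.2100 * 0.94743211 * 0.38358068 - 90.6300 * 0.96078944 * 0.28131730 = 5.0170


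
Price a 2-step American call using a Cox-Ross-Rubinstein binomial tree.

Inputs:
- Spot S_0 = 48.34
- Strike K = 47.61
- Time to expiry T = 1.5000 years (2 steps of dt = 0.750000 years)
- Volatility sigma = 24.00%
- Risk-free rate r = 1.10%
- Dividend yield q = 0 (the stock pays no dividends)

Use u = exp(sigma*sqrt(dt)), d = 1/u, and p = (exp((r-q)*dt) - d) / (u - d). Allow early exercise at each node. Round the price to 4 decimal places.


dt = T/N = 0.750000
u = exp(sigma*sqrt(dt)) = 1.231024; d = 1/u = 0.812332
p = (exp((r-q)*dt) - d) / (u - d) = 0.468010
Discount per step: exp(-r*dt) = 0.991784
Stock lattice S(k, i) with i counting down-moves:
  k=0: S(0,0) = 48.3400
  k=1: S(1,0) = 59.5077; S(1,1) = 39.2681
  k=2: S(2,0) = 73.2554; S(2,1) = 48.3400; S(2,2) = 31.8988
Terminal payoffs V(N, i) = max(S_T - K, 0):
  V(2,0) = 25.645371; V(2,1) = 0.730000; V(2,2) = 0.000000
Backward induction: V(k, i) = exp(-r*dt) * [p * V(k+1, i) + (1-p) * V(k+1, i+1)]; then take max(V_cont, immediate exercise) for American.
  V(1,0) = exp(-r*dt) * [p*25.645371 + (1-p)*0.730000] = 12.288852; exercise = 11.897685; V(1,0) = max -> 12.288852
  V(1,1) = exp(-r*dt) * [p*0.730000 + (1-p)*0.000000] = 0.338841; exercise = 0.000000; V(1,1) = max -> 0.338841
  V(0,0) = exp(-r*dt) * [p*12.288852 + (1-p)*0.338841] = 5.882837; exercise = 0.730000; V(0,0) = max -> 5.882837

Answer: Price = V(0,0) = 5.8828


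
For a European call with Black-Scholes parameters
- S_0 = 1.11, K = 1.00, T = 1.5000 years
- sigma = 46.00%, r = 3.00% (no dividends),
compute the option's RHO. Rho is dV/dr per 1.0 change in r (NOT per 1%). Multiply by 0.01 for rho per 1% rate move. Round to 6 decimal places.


Answer: Rho = 0.707514

Derivation:
d1 = 0.5468042375; d2 = -0.0165784034
phi(d1) = 0.3435454127; exp(-qT) = 1.0000000000; exp(-rT) = 0.9559974818
N(d2) = 0.4933864769
Rho = K*T*exp(-rT)*N(d2) = 1.0000 * 1.5000 * 0.9559974818 * 0.4933864769 = 0.707514


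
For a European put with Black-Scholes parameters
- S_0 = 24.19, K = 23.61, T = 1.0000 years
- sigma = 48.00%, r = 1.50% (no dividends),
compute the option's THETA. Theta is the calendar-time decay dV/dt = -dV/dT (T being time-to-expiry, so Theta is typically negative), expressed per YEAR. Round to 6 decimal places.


Answer: Theta = -2.002857

Derivation:
d1 = 0.3218103615; d2 = -0.1581896385
phi(d1) = 0.3788103907; exp(-qT) = 1.0000000000; exp(-rT) = 0.9851119396
Theta = -S*exp(-qT)*phi(d1)*sigma/(2*sqrt(T)) + r*K*exp(-rT)*N(-d2) - q*S*exp(-qT)*N(-d1)
N(-d1) = 0.3737981821; N(-d2) = 0.5628463159; sqrt(T) = 1.0000000000
Term 1 = -24.1900 * 1.0000000000 * 0.3788103907 * 0.4800 / (2 * 1.0000000000) = -2.1992216042
Term 2 = 0.0150 * 23.6100 * 0.9851119396 * 0.5628463159 = 0.1963643556
Term 3 = 0 (no dividend yield, q = 0)
Theta = -2.1992216042 + (0.1963643556) + (0.0000000000) = -2.002857


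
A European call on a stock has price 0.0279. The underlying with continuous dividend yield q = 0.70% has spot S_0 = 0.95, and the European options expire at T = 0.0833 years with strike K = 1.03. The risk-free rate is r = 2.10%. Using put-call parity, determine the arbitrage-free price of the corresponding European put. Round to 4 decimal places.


Put-call parity: C - P = S_0 * exp(-qT) - K * exp(-rT).
S_0 * exp(-qT) = 0.9500 * 0.99941707 = 0.94944622
K * exp(-rT) = 1.0300 * 0.99825223 = 1.02819980
P = C - S*exp(-qT) + K*exp(-rT)
P = 0.0279 - 0.94944622 + 1.02819980 = 0.1067

Answer: Put price = 0.1067


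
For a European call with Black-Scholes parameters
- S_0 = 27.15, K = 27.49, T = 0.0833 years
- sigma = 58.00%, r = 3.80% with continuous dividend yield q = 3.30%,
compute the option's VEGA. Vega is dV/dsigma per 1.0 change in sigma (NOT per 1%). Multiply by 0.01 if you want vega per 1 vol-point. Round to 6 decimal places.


Answer: Vega = 3.117297

Derivation:
d1 = 0.0118418569; d2 = -0.1555562315
phi(d1) = 0.3989143096; exp(-qT) = 0.9972548748; exp(-rT) = 0.9968396046
Vega = S * exp(-qT) * phi(d1) * sqrt(T) = 27.1500 * 0.9972548748 * 0.3989143096 * 0.2886173938 = 3.117297


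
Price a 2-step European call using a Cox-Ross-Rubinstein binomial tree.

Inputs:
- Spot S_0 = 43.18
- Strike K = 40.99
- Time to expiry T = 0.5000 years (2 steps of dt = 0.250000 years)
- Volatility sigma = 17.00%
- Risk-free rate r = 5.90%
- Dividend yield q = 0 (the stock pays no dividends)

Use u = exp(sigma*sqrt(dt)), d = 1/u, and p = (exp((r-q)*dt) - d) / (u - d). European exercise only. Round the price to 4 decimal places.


Answer: Price = V(0,0) = 4.2153

Derivation:
dt = T/N = 0.250000
u = exp(sigma*sqrt(dt)) = 1.088717; d = 1/u = 0.918512
p = (exp((r-q)*dt) - d) / (u - d) = 0.566065
Discount per step: exp(-r*dt) = 0.985358
Stock lattice S(k, i) with i counting down-moves:
  k=0: S(0,0) = 43.1800
  k=1: S(1,0) = 47.0108; S(1,1) = 39.6614
  k=2: S(2,0) = 51.1815; S(2,1) = 43.1800; S(2,2) = 36.4294
Terminal payoffs V(N, i) = max(S_T - K, 0):
  V(2,0) = 10.191463; V(2,1) = 2.190000; V(2,2) = 0.000000
Backward induction: V(k, i) = exp(-r*dt) * [p * V(k+1, i) + (1-p) * V(k+1, i+1)].
  V(1,0) = exp(-r*dt) * [p*10.191463 + (1-p)*2.190000] = 6.620968
  V(1,1) = exp(-r*dt) * [p*2.190000 + (1-p)*0.000000] = 1.221532
  V(0,0) = exp(-r*dt) * [p*6.620968 + (1-p)*1.221532] = 4.215329


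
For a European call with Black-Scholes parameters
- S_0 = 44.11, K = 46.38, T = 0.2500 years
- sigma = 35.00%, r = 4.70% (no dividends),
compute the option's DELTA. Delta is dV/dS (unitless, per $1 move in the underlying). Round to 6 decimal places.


Answer: Delta = 0.447448

Derivation:
d1 = -0.1321103869; d2 = -0.3071103869
phi(d1) = 0.3954760261; exp(-qT) = 1.0000000000; exp(-rT) = 0.9883187617
N(d1) = 0.4474484902
Delta = exp(-qT) * N(d1) = 1.0000000000 * 0.4474484902 = 0.447448


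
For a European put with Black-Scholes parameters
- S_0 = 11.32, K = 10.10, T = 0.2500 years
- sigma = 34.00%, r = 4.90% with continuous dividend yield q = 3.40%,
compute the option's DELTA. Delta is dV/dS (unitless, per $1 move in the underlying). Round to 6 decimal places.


Answer: Delta = -0.216479

Derivation:
d1 = 0.7778567584; d2 = 0.6078567584
phi(d1) = 0.2947967623; exp(-qT) = 0.9915360229; exp(-rT) = 0.9878247258
N(-d1) = 0.2183267314
Delta = -exp(-qT) * N(-d1) = -0.9915360229 * 0.2183267314 = -0.216479


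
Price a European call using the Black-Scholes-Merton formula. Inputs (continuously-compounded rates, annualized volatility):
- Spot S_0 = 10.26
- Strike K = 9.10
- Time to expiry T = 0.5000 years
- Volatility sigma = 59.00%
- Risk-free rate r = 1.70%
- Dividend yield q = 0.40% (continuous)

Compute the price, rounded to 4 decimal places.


Answer: Price = 2.2711

Derivation:
d1 = (ln(S/K) + (r - q + 0.5*sigma^2) * T) / (sigma * sqrt(T)) = 0.51176176
d2 = d1 - sigma * sqrt(T) = 0.09456876
exp(-rT) = 0.99153602; exp(-qT) = 0.99800200
C = S_0 * exp(-qT) * N(d1) - K * exp(-rT) * N(d2)
N(d1) = 0.69559112; N(d2) = 0.53767132
C = 10.2600 * 0.99800200 * 0.69559112 - 9.1000 * 0.99153602 * 0.53767132 = 2.2711


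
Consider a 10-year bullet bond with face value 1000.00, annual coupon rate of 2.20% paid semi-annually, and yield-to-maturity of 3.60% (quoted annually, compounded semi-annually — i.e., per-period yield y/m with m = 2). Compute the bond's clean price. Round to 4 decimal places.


Coupon per period c = face * coupon_rate / m = 11.000000
Periods per year m = 2; per-period yield y/m = 0.018000
Number of cashflows N = 20
Cashflows (t years, CF_t, discount factor 1/(1+y/m)^(m*t), PV):
  t = 0.5000: CF_t = 11.000000, DF = 0.982318, PV = 10.805501
  t = 1.0000: CF_t = 11.000000, DF = 0.964949, PV = 10.614441
  t = 1.5000: CF_t = 11.000000, DF = 0.947887, PV = 10.426759
  t = 2.0000: CF_t = 11.000000, DF = 0.931127, PV = 10.242396
  t = 2.5000: CF_t = 11.000000, DF = 0.914663, PV = 10.061293
  t = 3.0000: CF_t = 11.000000, DF = 0.898490, PV = 9.883392
  t = 3.5000: CF_t = 11.000000, DF = 0.882603, PV = 9.708636
  t = 4.0000: CF_t = 11.000000, DF = 0.866997, PV = 9.536971
  t = 4.5000: CF_t = 11.000000, DF = 0.851667, PV = 9.368341
  t = 5.0000: CF_t = 11.000000, DF = 0.836608, PV = 9.202692
  t = 5.5000: CF_t = 11.000000, DF = 0.821816, PV = 9.039973
  t = 6.0000: CF_t = 11.000000, DF = 0.807285, PV = 8.880131
  t = 6.5000: CF_t = 11.000000, DF = 0.793010, PV = 8.723114
  t = 7.0000: CF_t = 11.000000, DF = 0.778989, PV = 8.568875
  t = 7.5000: CF_t = 11.000000, DF = 0.765215, PV = 8.417362
  t = 8.0000: CF_t = 11.000000, DF = 0.751684, PV = 8.268529
  t = 8.5000: CF_t = 11.000000, DF = 0.738393, PV = 8.122327
  t = 9.0000: CF_t = 11.000000, DF = 0.725337, PV = 7.978710
  t = 9.5000: CF_t = 11.000000, DF = 0.712512, PV = 7.837633
  t = 10.0000: CF_t = 1011.000000, DF = 0.699914, PV = 707.612662
Price P = sum_t PV_t = 883.299738

Answer: Price = 883.2997


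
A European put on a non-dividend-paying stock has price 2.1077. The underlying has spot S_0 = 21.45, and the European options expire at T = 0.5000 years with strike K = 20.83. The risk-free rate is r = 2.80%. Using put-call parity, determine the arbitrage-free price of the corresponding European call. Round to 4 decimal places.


Put-call parity: C - P = S_0 * exp(-qT) - K * exp(-rT).
S_0 * exp(-qT) = 21.4500 * 1.00000000 = 21.45000000
K * exp(-rT) = 20.8300 * 0.98609754 = 20.54041185
C = P + S*exp(-qT) - K*exp(-rT)
C = 2.1077 + 21.45000000 - 20.54041185 = 3.0173

Answer: Call price = 3.0173


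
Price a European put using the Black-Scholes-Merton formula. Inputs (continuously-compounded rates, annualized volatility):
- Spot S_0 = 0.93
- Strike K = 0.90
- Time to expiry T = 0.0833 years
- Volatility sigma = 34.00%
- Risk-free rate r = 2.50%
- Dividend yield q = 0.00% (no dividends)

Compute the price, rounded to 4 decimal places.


d1 = (ln(S/K) + (r - q + 0.5*sigma^2) * T) / (sigma * sqrt(T)) = 0.40443389
d2 = d1 - sigma * sqrt(T) = 0.30630398
exp(-rT) = 0.99791967; exp(-qT) = 1.00000000
P = K * exp(-rT) * N(-d2) - S_0 * exp(-qT) * N(-d1)
N(-d1) = 0.34294684; N(-d2) = 0.37968661
P = 0.9000 * 0.99791967 * 0.37968661 - 0.9300 * 1.00000000 * 0.34294684 = 0.0221

Answer: Price = 0.0221


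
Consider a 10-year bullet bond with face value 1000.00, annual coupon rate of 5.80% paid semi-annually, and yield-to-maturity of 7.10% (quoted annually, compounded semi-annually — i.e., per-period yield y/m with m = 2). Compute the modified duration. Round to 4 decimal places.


Coupon per period c = face * coupon_rate / m = 29.000000
Periods per year m = 2; per-period yield y/m = 0.035500
Number of cashflows N = 20
Cashflows (t years, CF_t, discount factor 1/(1+y/m)^(m*t), PV):
  t = 0.5000: CF_t = 29.000000, DF = 0.965717, PV = 28.005794
  t = 1.0000: CF_t = 29.000000, DF = 0.932609, PV = 27.045673
  t = 1.5000: CF_t = 29.000000, DF = 0.900637, PV = 26.118467
  t = 2.0000: CF_t = 29.000000, DF = 0.869760, PV = 25.223049
  t = 2.5000: CF_t = 29.000000, DF = 0.839942, PV = 24.358328
  t = 3.0000: CF_t = 29.000000, DF = 0.811147, PV = 23.523253
  t = 3.5000: CF_t = 29.000000, DF = 0.783338, PV = 22.716806
  t = 4.0000: CF_t = 29.000000, DF = 0.756483, PV = 21.938007
  t = 4.5000: CF_t = 29.000000, DF = 0.730549, PV = 21.185907
  t = 5.0000: CF_t = 29.000000, DF = 0.705503, PV = 20.459592
  t = 5.5000: CF_t = 29.000000, DF = 0.681316, PV = 19.758177
  t = 6.0000: CF_t = 29.000000, DF = 0.657959, PV = 19.080808
  t = 6.5000: CF_t = 29.000000, DF = 0.635402, PV = 18.426661
  t = 7.0000: CF_t = 29.000000, DF = 0.613619, PV = 17.794941
  t = 7.5000: CF_t = 29.000000, DF = 0.592582, PV = 17.184878
  t = 8.0000: CF_t = 29.000000, DF = 0.572267, PV = 16.595729
  t = 8.5000: CF_t = 29.000000, DF = 0.552648, PV = 16.026779
  t = 9.0000: CF_t = 29.000000, DF = 0.533701, PV = 15.477333
  t = 9.5000: CF_t = 29.000000, DF = 0.515404, PV = 14.946725
  t = 10.0000: CF_t = 1029.000000, DF = 0.497735, PV = 512.169026
Price P = sum_t PV_t = 908.035934
First compute Macaulay numerator sum_t t * PV_t:
  t * PV_t at t = 0.5000: 14.002897
  t * PV_t at t = 1.0000: 27.045673
  t * PV_t at t = 1.5000: 39.177701
  t * PV_t at t = 2.0000: 50.446098
  t * PV_t at t = 2.5000: 60.895821
  t * PV_t at t = 3.0000: 70.569759
  t * PV_t at t = 3.5000: 79.508822
  t * PV_t at t = 4.0000: 87.752028
  t * PV_t at t = 4.5000: 95.336583
  t * PV_t at t = 5.0000: 102.297959
  t * PV_t at t = 5.5000: 108.669971
  t * PV_t at t = 6.0000: 114.484847
  t * PV_t at t = 6.5000: 119.773299
  t * PV_t at t = 7.0000: 124.564587
  t * PV_t at t = 7.5000: 128.886584
  t * PV_t at t = 8.0000: 132.765836
  t * PV_t at t = 8.5000: 136.227620
  t * PV_t at t = 9.0000: 139.296001
  t * PV_t at t = 9.5000: 141.993885
  t * PV_t at t = 10.0000: 5121.690256
Macaulay duration D = 6895.386229 / 908.035934 = 7.593737
Modified duration = D / (1 + y/m) = 7.593737 / (1 + 0.035500) = 7.333401

Answer: Modified duration = 7.3334


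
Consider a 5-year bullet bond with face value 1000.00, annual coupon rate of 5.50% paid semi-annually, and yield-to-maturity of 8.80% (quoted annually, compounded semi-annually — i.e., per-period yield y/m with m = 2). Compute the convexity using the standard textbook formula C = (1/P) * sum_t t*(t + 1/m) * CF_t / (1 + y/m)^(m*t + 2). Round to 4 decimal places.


Answer: Convexity = 21.1780

Derivation:
Coupon per period c = face * coupon_rate / m = 27.500000
Periods per year m = 2; per-period yield y/m = 0.044000
Number of cashflows N = 10
Cashflows (t years, CF_t, discount factor 1/(1+y/m)^(m*t), PV):
  t = 0.5000: CF_t = 27.500000, DF = 0.957854, PV = 26.340996
  t = 1.0000: CF_t = 27.500000, DF = 0.917485, PV = 25.230839
  t = 1.5000: CF_t = 27.500000, DF = 0.878817, PV = 24.167471
  t = 2.0000: CF_t = 27.500000, DF = 0.841779, PV = 23.148918
  t = 2.5000: CF_t = 27.500000, DF = 0.806302, PV = 22.173293
  t = 3.0000: CF_t = 27.500000, DF = 0.772320, PV = 21.238787
  t = 3.5000: CF_t = 27.500000, DF = 0.739770, PV = 20.343665
  t = 4.0000: CF_t = 27.500000, DF = 0.708592, PV = 19.486269
  t = 4.5000: CF_t = 27.500000, DF = 0.678728, PV = 18.665009
  t = 5.0000: CF_t = 1027.500000, DF = 0.650122, PV = 668.000587
Price P = sum_t PV_t = 868.795835
Convexity numerator sum_t t*(t + 1/m) * CF_t / (1+y/m)^(m*t + 2):
  t = 0.5000: term = 12.083735
  t = 1.0000: term = 34.723377
  t = 1.5000: term = 66.519880
  t = 2.0000: term = 106.193933
  t = 2.5000: term = 152.577490
  t = 3.0000: term = 204.605830
  t = 3.5000: term = 261.310127
  t = 4.0000: term = 321.810502
  t = 4.5000: term = 385.309509
  t = 5.0000: term = 16854.215415
Convexity = (1/P) * sum = 18399.349798 / 868.795835 = 21.177990


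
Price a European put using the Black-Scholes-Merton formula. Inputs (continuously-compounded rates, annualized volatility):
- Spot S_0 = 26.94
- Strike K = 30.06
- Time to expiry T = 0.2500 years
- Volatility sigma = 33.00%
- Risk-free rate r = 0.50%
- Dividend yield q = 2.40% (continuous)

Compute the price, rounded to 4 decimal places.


d1 = (ln(S/K) + (r - q + 0.5*sigma^2) * T) / (sigma * sqrt(T)) = -0.61042857
d2 = d1 - sigma * sqrt(T) = -0.77542857
exp(-rT) = 0.99875078; exp(-qT) = 0.99401796
P = K * exp(-rT) * N(-d2) - S_0 * exp(-qT) * N(-d1)
N(-d1) = 0.72921102; N(-d2) = 0.78095677
P = 30.0600 * 0.99875078 * 0.78095677 - 26.9400 * 0.99401796 * 0.72921102 = 3.9188

Answer: Price = 3.9188
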